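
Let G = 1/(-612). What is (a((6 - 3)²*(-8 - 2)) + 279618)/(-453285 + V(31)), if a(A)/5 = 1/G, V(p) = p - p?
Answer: -92186/151095 ≈ -0.61012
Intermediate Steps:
G = -1/612 ≈ -0.0016340
V(p) = 0
a(A) = -3060 (a(A) = 5/(-1/612) = 5*(-612) = -3060)
(a((6 - 3)²*(-8 - 2)) + 279618)/(-453285 + V(31)) = (-3060 + 279618)/(-453285 + 0) = 276558/(-453285) = 276558*(-1/453285) = -92186/151095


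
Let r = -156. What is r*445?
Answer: -69420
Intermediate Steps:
r*445 = -156*445 = -69420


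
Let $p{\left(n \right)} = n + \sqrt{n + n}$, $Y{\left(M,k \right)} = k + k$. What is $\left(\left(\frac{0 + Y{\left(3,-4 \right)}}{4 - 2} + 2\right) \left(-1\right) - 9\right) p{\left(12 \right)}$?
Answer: $-84 - 14 \sqrt{6} \approx -118.29$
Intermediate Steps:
$Y{\left(M,k \right)} = 2 k$
$p{\left(n \right)} = n + \sqrt{2} \sqrt{n}$ ($p{\left(n \right)} = n + \sqrt{2 n} = n + \sqrt{2} \sqrt{n}$)
$\left(\left(\frac{0 + Y{\left(3,-4 \right)}}{4 - 2} + 2\right) \left(-1\right) - 9\right) p{\left(12 \right)} = \left(\left(\frac{0 + 2 \left(-4\right)}{4 - 2} + 2\right) \left(-1\right) - 9\right) \left(12 + \sqrt{2} \sqrt{12}\right) = \left(\left(\frac{0 - 8}{2} + 2\right) \left(-1\right) - 9\right) \left(12 + \sqrt{2} \cdot 2 \sqrt{3}\right) = \left(\left(\left(-8\right) \frac{1}{2} + 2\right) \left(-1\right) - 9\right) \left(12 + 2 \sqrt{6}\right) = \left(\left(-4 + 2\right) \left(-1\right) - 9\right) \left(12 + 2 \sqrt{6}\right) = \left(\left(-2\right) \left(-1\right) - 9\right) \left(12 + 2 \sqrt{6}\right) = \left(2 - 9\right) \left(12 + 2 \sqrt{6}\right) = - 7 \left(12 + 2 \sqrt{6}\right) = -84 - 14 \sqrt{6}$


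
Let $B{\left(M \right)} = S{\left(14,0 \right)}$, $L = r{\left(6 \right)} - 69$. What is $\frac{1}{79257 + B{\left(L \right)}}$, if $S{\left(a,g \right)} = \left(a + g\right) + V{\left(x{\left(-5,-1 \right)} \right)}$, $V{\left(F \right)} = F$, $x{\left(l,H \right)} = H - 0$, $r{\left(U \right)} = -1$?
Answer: $\frac{1}{79270} \approx 1.2615 \cdot 10^{-5}$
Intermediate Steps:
$x{\left(l,H \right)} = H$ ($x{\left(l,H \right)} = H + 0 = H$)
$L = -70$ ($L = -1 - 69 = -70$)
$S{\left(a,g \right)} = -1 + a + g$ ($S{\left(a,g \right)} = \left(a + g\right) - 1 = -1 + a + g$)
$B{\left(M \right)} = 13$ ($B{\left(M \right)} = -1 + 14 + 0 = 13$)
$\frac{1}{79257 + B{\left(L \right)}} = \frac{1}{79257 + 13} = \frac{1}{79270}$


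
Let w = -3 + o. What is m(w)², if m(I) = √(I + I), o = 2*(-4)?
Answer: -22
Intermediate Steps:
o = -8
w = -11 (w = -3 - 8 = -11)
m(I) = √2*√I (m(I) = √(2*I) = √2*√I)
m(w)² = (√2*√(-11))² = (√2*(I*√11))² = (I*√22)² = -22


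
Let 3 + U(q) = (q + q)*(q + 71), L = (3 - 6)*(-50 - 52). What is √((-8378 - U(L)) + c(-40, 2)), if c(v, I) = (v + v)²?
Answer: I*√232699 ≈ 482.39*I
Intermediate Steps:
L = 306 (L = -3*(-102) = 306)
c(v, I) = 4*v² (c(v, I) = (2*v)² = 4*v²)
U(q) = -3 + 2*q*(71 + q) (U(q) = -3 + (q + q)*(q + 71) = -3 + (2*q)*(71 + q) = -3 + 2*q*(71 + q))
√((-8378 - U(L)) + c(-40, 2)) = √((-8378 - (-3 + 2*306² + 142*306)) + 4*(-40)²) = √((-8378 - (-3 + 2*93636 + 43452)) + 4*1600) = √((-8378 - (-3 + 187272 + 43452)) + 6400) = √((-8378 - 1*230721) + 6400) = √((-8378 - 230721) + 6400) = √(-239099 + 6400) = √(-232699) = I*√232699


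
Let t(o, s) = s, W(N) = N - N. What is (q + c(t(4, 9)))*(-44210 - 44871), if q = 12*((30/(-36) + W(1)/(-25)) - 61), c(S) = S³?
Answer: 1158053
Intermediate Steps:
W(N) = 0
q = -742 (q = 12*((30/(-36) + 0/(-25)) - 61) = 12*((30*(-1/36) + 0*(-1/25)) - 61) = 12*((-⅚ + 0) - 61) = 12*(-⅚ - 61) = 12*(-371/6) = -742)
(q + c(t(4, 9)))*(-44210 - 44871) = (-742 + 9³)*(-44210 - 44871) = (-742 + 729)*(-89081) = -13*(-89081) = 1158053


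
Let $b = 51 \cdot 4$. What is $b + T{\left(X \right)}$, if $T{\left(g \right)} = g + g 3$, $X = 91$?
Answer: $568$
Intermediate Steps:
$b = 204$
$T{\left(g \right)} = 4 g$ ($T{\left(g \right)} = g + 3 g = 4 g$)
$b + T{\left(X \right)} = 204 + 4 \cdot 91 = 204 + 364 = 568$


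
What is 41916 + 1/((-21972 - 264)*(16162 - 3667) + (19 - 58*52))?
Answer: 11646017601371/277841817 ≈ 41916.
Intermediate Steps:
41916 + 1/((-21972 - 264)*(16162 - 3667) + (19 - 58*52)) = 41916 + 1/(-22236*12495 + (19 - 3016)) = 41916 + 1/(-277838820 - 2997) = 41916 + 1/(-277841817) = 41916 - 1/277841817 = 11646017601371/277841817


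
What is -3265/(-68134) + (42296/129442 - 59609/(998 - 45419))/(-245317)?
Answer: 2302410355887722507/48053506198329944598 ≈ 0.047913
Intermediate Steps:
-3265/(-68134) + (42296/129442 - 59609/(998 - 45419))/(-245317) = -3265*(-1/68134) + (42296*(1/129442) - 59609/(-44421))*(-1/245317) = 3265/68134 + (21148/64721 - 59609*(-1/44421))*(-1/245317) = 3265/68134 + (21148/64721 + 59609/44421)*(-1/245317) = 3265/68134 + (4797369397/2874971541)*(-1/245317) = 3265/68134 - 4797369397/705279393523497 = 2302410355887722507/48053506198329944598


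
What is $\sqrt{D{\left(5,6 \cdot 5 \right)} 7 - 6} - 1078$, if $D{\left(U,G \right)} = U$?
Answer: $-1078 + \sqrt{29} \approx -1072.6$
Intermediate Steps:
$\sqrt{D{\left(5,6 \cdot 5 \right)} 7 - 6} - 1078 = \sqrt{5 \cdot 7 - 6} - 1078 = \sqrt{35 - 6} - 1078 = \sqrt{29} - 1078 = -1078 + \sqrt{29}$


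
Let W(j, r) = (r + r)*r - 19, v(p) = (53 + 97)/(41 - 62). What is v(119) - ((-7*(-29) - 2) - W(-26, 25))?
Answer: 7160/7 ≈ 1022.9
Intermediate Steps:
v(p) = -50/7 (v(p) = 150/(-21) = 150*(-1/21) = -50/7)
W(j, r) = -19 + 2*r**2 (W(j, r) = (2*r)*r - 19 = 2*r**2 - 19 = -19 + 2*r**2)
v(119) - ((-7*(-29) - 2) - W(-26, 25)) = -50/7 - ((-7*(-29) - 2) - (-19 + 2*25**2)) = -50/7 - ((203 - 2) - (-19 + 2*625)) = -50/7 - (201 - (-19 + 1250)) = -50/7 - (201 - 1*1231) = -50/7 - (201 - 1231) = -50/7 - 1*(-1030) = -50/7 + 1030 = 7160/7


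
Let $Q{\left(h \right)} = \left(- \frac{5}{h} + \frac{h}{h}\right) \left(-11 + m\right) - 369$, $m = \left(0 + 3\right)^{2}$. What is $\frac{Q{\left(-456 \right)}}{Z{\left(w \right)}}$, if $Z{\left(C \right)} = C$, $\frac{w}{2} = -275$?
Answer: $\frac{84593}{125400} \approx 0.67459$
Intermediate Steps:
$w = -550$ ($w = 2 \left(-275\right) = -550$)
$m = 9$ ($m = 3^{2} = 9$)
$Q{\left(h \right)} = -371 + \frac{10}{h}$ ($Q{\left(h \right)} = \left(- \frac{5}{h} + \frac{h}{h}\right) \left(-11 + 9\right) - 369 = \left(- \frac{5}{h} + 1\right) \left(-2\right) - 369 = \left(1 - \frac{5}{h}\right) \left(-2\right) - 369 = \left(-2 + \frac{10}{h}\right) - 369 = -371 + \frac{10}{h}$)
$\frac{Q{\left(-456 \right)}}{Z{\left(w \right)}} = \frac{-371 + \frac{10}{-456}}{-550} = \left(-371 + 10 \left(- \frac{1}{456}\right)\right) \left(- \frac{1}{550}\right) = \left(-371 - \frac{5}{228}\right) \left(- \frac{1}{550}\right) = \left(- \frac{84593}{228}\right) \left(- \frac{1}{550}\right) = \frac{84593}{125400}$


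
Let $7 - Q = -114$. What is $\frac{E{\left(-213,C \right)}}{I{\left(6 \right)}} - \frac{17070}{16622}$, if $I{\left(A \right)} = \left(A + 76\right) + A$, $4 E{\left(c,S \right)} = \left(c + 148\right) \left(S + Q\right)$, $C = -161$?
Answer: $\frac{2325535}{365684} \approx 6.3594$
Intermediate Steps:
$Q = 121$ ($Q = 7 - -114 = 7 + 114 = 121$)
$E{\left(c,S \right)} = \frac{\left(121 + S\right) \left(148 + c\right)}{4}$ ($E{\left(c,S \right)} = \frac{\left(c + 148\right) \left(S + 121\right)}{4} = \frac{\left(148 + c\right) \left(121 + S\right)}{4} = \frac{\left(121 + S\right) \left(148 + c\right)}{4}$)
$I{\left(A \right)} = 76 + 2 A$ ($I{\left(A \right)} = \left(76 + A\right) + A = 76 + 2 A$)
$\frac{E{\left(-213,C \right)}}{I{\left(6 \right)}} - \frac{17070}{16622} = \frac{4477 + 37 \left(-161\right) + \frac{121}{4} \left(-213\right) + \frac{1}{4} \left(-161\right) \left(-213\right)}{76 + 2 \cdot 6} - \frac{17070}{16622} = \frac{4477 - 5957 - \frac{25773}{4} + \frac{34293}{4}}{76 + 12} - \frac{8535}{8311} = \frac{650}{88} - \frac{8535}{8311} = 650 \cdot \frac{1}{88} - \frac{8535}{8311} = \frac{325}{44} - \frac{8535}{8311} = \frac{2325535}{365684}$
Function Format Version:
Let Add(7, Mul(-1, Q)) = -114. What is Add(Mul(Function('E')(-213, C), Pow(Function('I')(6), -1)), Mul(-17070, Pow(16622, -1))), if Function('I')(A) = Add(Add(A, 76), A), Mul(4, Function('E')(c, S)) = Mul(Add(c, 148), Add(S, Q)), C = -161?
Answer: Rational(2325535, 365684) ≈ 6.3594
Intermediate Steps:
Q = 121 (Q = Add(7, Mul(-1, -114)) = Add(7, 114) = 121)
Function('E')(c, S) = Mul(Rational(1, 4), Add(121, S), Add(148, c)) (Function('E')(c, S) = Mul(Rational(1, 4), Mul(Add(c, 148), Add(S, 121))) = Mul(Rational(1, 4), Mul(Add(148, c), Add(121, S))) = Mul(Rational(1, 4), Mul(Add(121, S), Add(148, c))) = Mul(Rational(1, 4), Add(121, S), Add(148, c)))
Function('I')(A) = Add(76, Mul(2, A)) (Function('I')(A) = Add(Add(76, A), A) = Add(76, Mul(2, A)))
Add(Mul(Function('E')(-213, C), Pow(Function('I')(6), -1)), Mul(-17070, Pow(16622, -1))) = Add(Mul(Add(4477, Mul(37, -161), Mul(Rational(121, 4), -213), Mul(Rational(1, 4), -161, -213)), Pow(Add(76, Mul(2, 6)), -1)), Mul(-17070, Pow(16622, -1))) = Add(Mul(Add(4477, -5957, Rational(-25773, 4), Rational(34293, 4)), Pow(Add(76, 12), -1)), Mul(-17070, Rational(1, 16622))) = Add(Mul(650, Pow(88, -1)), Rational(-8535, 8311)) = Add(Mul(650, Rational(1, 88)), Rational(-8535, 8311)) = Add(Rational(325, 44), Rational(-8535, 8311)) = Rational(2325535, 365684)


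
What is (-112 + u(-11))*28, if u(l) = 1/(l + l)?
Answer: -34510/11 ≈ -3137.3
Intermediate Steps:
u(l) = 1/(2*l)
(-112 + u(-11))*28 = (-112 + (1/2)/(-11))*28 = (-112 + (1/2)*(-1/11))*28 = (-112 - 1/22)*28 = -2465/22*28 = -34510/11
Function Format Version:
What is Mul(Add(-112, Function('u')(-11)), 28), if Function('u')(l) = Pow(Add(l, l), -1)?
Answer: Rational(-34510, 11) ≈ -3137.3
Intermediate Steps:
Function('u')(l) = Mul(Rational(1, 2), Pow(l, -1)) (Function('u')(l) = Pow(Mul(2, l), -1) = Mul(Rational(1, 2), Pow(l, -1)))
Mul(Add(-112, Function('u')(-11)), 28) = Mul(Add(-112, Mul(Rational(1, 2), Pow(-11, -1))), 28) = Mul(Add(-112, Mul(Rational(1, 2), Rational(-1, 11))), 28) = Mul(Add(-112, Rational(-1, 22)), 28) = Mul(Rational(-2465, 22), 28) = Rational(-34510, 11)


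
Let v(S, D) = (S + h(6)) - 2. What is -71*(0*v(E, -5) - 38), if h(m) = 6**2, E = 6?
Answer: 2698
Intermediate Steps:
h(m) = 36
v(S, D) = 34 + S (v(S, D) = (S + 36) - 2 = (36 + S) - 2 = 34 + S)
-71*(0*v(E, -5) - 38) = -71*(0*(34 + 6) - 38) = -71*(0*40 - 38) = -71*(0 - 38) = -71*(-38) = 2698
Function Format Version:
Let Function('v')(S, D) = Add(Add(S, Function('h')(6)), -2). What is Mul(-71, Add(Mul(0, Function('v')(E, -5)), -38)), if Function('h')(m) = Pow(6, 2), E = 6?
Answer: 2698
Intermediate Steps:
Function('h')(m) = 36
Function('v')(S, D) = Add(34, S) (Function('v')(S, D) = Add(Add(S, 36), -2) = Add(Add(36, S), -2) = Add(34, S))
Mul(-71, Add(Mul(0, Function('v')(E, -5)), -38)) = Mul(-71, Add(Mul(0, Add(34, 6)), -38)) = Mul(-71, Add(Mul(0, 40), -38)) = Mul(-71, Add(0, -38)) = Mul(-71, -38) = 2698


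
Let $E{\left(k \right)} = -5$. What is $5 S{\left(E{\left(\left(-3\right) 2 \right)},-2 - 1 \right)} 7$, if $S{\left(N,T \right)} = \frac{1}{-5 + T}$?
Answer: $- \frac{35}{8} \approx -4.375$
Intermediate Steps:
$5 S{\left(E{\left(\left(-3\right) 2 \right)},-2 - 1 \right)} 7 = \frac{5}{-5 - 3} \cdot 7 = \frac{5}{-8} \cdot 7 = 5 \left(- \frac{1}{8}\right) 7 = \left(- \frac{5}{8}\right) 7 = - \frac{35}{8}$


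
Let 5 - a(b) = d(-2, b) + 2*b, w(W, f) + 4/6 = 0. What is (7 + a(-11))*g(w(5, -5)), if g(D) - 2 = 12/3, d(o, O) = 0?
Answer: 204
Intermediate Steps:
w(W, f) = -⅔ (w(W, f) = -⅔ + 0 = -⅔)
a(b) = 5 - 2*b (a(b) = 5 - (0 + 2*b) = 5 - 2*b)
g(D) = 6 (g(D) = 2 + 12/3 = 2 + 12*(⅓) = 2 + 4 = 6)
(7 + a(-11))*g(w(5, -5)) = (7 + (5 - 2*(-11)))*6 = (7 + (5 + 22))*6 = (7 + 27)*6 = 34*6 = 204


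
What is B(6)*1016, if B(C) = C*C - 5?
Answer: 31496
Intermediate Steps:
B(C) = -5 + C**2 (B(C) = C**2 - 5 = -5 + C**2)
B(6)*1016 = (-5 + 6**2)*1016 = (-5 + 36)*1016 = 31*1016 = 31496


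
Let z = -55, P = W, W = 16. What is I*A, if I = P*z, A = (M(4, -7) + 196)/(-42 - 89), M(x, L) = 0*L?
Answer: 172480/131 ≈ 1316.6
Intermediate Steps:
P = 16
M(x, L) = 0
A = -196/131 (A = (0 + 196)/(-42 - 89) = 196/(-131) = 196*(-1/131) = -196/131 ≈ -1.4962)
I = -880 (I = 16*(-55) = -880)
I*A = -880*(-196/131) = 172480/131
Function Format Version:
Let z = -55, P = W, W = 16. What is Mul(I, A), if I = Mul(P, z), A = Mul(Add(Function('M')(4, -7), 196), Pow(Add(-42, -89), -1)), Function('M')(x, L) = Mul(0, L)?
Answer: Rational(172480, 131) ≈ 1316.6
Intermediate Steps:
P = 16
Function('M')(x, L) = 0
A = Rational(-196, 131) (A = Mul(Add(0, 196), Pow(Add(-42, -89), -1)) = Mul(196, Pow(-131, -1)) = Mul(196, Rational(-1, 131)) = Rational(-196, 131) ≈ -1.4962)
I = -880 (I = Mul(16, -55) = -880)
Mul(I, A) = Mul(-880, Rational(-196, 131)) = Rational(172480, 131)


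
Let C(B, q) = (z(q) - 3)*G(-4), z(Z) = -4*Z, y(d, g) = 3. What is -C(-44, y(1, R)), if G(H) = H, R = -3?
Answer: -60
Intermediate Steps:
C(B, q) = 12 + 16*q (C(B, q) = (-4*q - 3)*(-4) = (-3 - 4*q)*(-4) = 12 + 16*q)
-C(-44, y(1, R)) = -(12 + 16*3) = -(12 + 48) = -1*60 = -60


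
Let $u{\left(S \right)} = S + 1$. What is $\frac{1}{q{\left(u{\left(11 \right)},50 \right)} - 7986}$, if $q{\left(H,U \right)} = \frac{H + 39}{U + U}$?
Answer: $- \frac{100}{798549} \approx -0.00012523$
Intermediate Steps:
$u{\left(S \right)} = 1 + S$
$q{\left(H,U \right)} = \frac{39 + H}{2 U}$
$\frac{1}{q{\left(u{\left(11 \right)},50 \right)} - 7986} = \frac{1}{\frac{39 + \left(1 + 11\right)}{2 \cdot 50} - 7986} = \frac{1}{\frac{1}{2} \cdot \frac{1}{50} \left(39 + 12\right) - 7986} = \frac{1}{\frac{1}{2} \cdot \frac{1}{50} \cdot 51 - 7986} = \frac{1}{\frac{51}{100} - 7986} = \frac{1}{- \frac{798549}{100}} = - \frac{100}{798549}$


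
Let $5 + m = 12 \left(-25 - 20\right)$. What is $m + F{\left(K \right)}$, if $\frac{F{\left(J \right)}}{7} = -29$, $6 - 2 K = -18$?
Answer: $-748$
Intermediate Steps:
$K = 12$ ($K = 3 - -9 = 3 + 9 = 12$)
$F{\left(J \right)} = -203$ ($F{\left(J \right)} = 7 \left(-29\right) = -203$)
$m = -545$ ($m = -5 + 12 \left(-25 - 20\right) = -5 + 12 \left(-45\right) = -5 - 540 = -545$)
$m + F{\left(K \right)} = -545 - 203 = -748$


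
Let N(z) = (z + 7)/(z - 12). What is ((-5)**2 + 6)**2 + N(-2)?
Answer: 13449/14 ≈ 960.64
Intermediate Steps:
N(z) = (7 + z)/(-12 + z)
((-5)**2 + 6)**2 + N(-2) = ((-5)**2 + 6)**2 + (7 - 2)/(-12 - 2) = (25 + 6)**2 + 5/(-14) = 31**2 - 1/14*5 = 961 - 5/14 = 13449/14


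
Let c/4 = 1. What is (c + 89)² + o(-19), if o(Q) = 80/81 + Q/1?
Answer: 699110/81 ≈ 8631.0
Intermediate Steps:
c = 4 (c = 4*1 = 4)
o(Q) = 80/81 + Q (o(Q) = 80*(1/81) + Q*1 = 80/81 + Q)
(c + 89)² + o(-19) = (4 + 89)² + (80/81 - 19) = 93² - 1459/81 = 8649 - 1459/81 = 699110/81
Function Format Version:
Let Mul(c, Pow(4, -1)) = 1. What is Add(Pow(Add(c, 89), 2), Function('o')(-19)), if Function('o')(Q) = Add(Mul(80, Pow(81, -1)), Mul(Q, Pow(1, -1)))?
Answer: Rational(699110, 81) ≈ 8631.0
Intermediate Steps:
c = 4 (c = Mul(4, 1) = 4)
Function('o')(Q) = Add(Rational(80, 81), Q) (Function('o')(Q) = Add(Mul(80, Rational(1, 81)), Mul(Q, 1)) = Add(Rational(80, 81), Q))
Add(Pow(Add(c, 89), 2), Function('o')(-19)) = Add(Pow(Add(4, 89), 2), Add(Rational(80, 81), -19)) = Add(Pow(93, 2), Rational(-1459, 81)) = Add(8649, Rational(-1459, 81)) = Rational(699110, 81)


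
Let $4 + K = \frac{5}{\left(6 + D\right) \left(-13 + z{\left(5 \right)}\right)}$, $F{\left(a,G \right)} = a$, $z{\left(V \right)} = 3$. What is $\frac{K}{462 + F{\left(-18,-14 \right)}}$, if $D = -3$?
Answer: $- \frac{25}{2664} \approx -0.0093844$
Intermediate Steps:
$K = - \frac{25}{6}$ ($K = -4 + \frac{5}{\left(6 - 3\right) \left(-13 + 3\right)} = -4 + \frac{5}{3 \left(-10\right)} = -4 + \frac{5}{-30} = -4 + 5 \left(- \frac{1}{30}\right) = -4 - \frac{1}{6} = - \frac{25}{6} \approx -4.1667$)
$\frac{K}{462 + F{\left(-18,-14 \right)}} = \frac{1}{462 - 18} \left(- \frac{25}{6}\right) = \frac{1}{444} \left(- \frac{25}{6}\right) = - \frac{25}{2664}$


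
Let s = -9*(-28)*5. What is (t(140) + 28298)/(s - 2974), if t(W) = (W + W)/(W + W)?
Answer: -28299/1714 ≈ -16.510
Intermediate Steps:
s = 1260 (s = 252*5 = 1260)
t(W) = 1 (t(W) = (2*W)/((2*W)) = (2*W)*(1/(2*W)) = 1)
(t(140) + 28298)/(s - 2974) = (1 + 28298)/(1260 - 2974) = 28299/(-1714) = 28299*(-1/1714) = -28299/1714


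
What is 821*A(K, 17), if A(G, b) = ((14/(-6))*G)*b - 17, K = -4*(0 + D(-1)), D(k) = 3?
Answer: 376839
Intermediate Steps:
K = -12 (K = -4*(0 + 3) = -4*3 = -12)
A(G, b) = -17 - 7*G*b/3 (A(G, b) = ((14*(-⅙))*G)*b - 17 = (-7*G/3)*b - 17 = -7*G*b/3 - 17 = -17 - 7*G*b/3)
821*A(K, 17) = 821*(-17 - 7/3*(-12)*17) = 821*(-17 + 476) = 821*459 = 376839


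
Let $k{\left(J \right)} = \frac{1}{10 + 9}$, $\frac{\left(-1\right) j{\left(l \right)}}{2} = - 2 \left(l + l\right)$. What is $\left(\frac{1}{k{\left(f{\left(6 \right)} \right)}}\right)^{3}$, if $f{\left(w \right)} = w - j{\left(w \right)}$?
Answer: $6859$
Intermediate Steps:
$j{\left(l \right)} = 8 l$ ($j{\left(l \right)} = - 2 \left(- 2 \left(l + l\right)\right) = - 2 \left(- 2 \cdot 2 l\right) = - 2 \left(- 4 l\right) = 8 l$)
$f{\left(w \right)} = - 7 w$ ($f{\left(w \right)} = w - 8 w = - 7 w$)
$k{\left(J \right)} = \frac{1}{19}$
$\left(\frac{1}{k{\left(f{\left(6 \right)} \right)}}\right)^{3} = \left(\frac{1}{\frac{1}{19}}\right)^{3} = 19^{3} = 6859$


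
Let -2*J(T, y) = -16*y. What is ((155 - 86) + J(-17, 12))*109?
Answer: 17985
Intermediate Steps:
J(T, y) = 8*y (J(T, y) = -(-8)*y = 8*y)
((155 - 86) + J(-17, 12))*109 = ((155 - 86) + 8*12)*109 = (69 + 96)*109 = 165*109 = 17985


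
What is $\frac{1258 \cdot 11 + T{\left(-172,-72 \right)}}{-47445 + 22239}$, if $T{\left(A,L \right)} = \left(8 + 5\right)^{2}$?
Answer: $- \frac{4669}{8402} \approx -0.5557$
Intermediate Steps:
$T{\left(A,L \right)} = 169$ ($T{\left(A,L \right)} = 13^{2} = 169$)
$\frac{1258 \cdot 11 + T{\left(-172,-72 \right)}}{-47445 + 22239} = \frac{1258 \cdot 11 + 169}{-47445 + 22239} = \frac{13838 + 169}{-25206} = 14007 \left(- \frac{1}{25206}\right) = - \frac{4669}{8402}$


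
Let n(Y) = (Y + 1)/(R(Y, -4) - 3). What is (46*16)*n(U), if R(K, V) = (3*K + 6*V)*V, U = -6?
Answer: -736/33 ≈ -22.303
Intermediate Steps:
R(K, V) = V*(3*K + 6*V)
n(Y) = (1 + Y)/(93 - 12*Y) (n(Y) = (Y + 1)/(3*(-4)*(Y + 2*(-4)) - 3) = (1 + Y)/(3*(-4)*(Y - 8) - 3) = (1 + Y)/(3*(-4)*(-8 + Y) - 3) = (1 + Y)/((96 - 12*Y) - 3) = (1 + Y)/(93 - 12*Y))
(46*16)*n(U) = (46*16)*((-1 - 1*(-6))/(3*(-31 + 4*(-6)))) = 736*((-1 + 6)/(3*(-31 - 24))) = 736*((⅓)*5/(-55)) = 736*((⅓)*(-1/55)*5) = 736*(-1/33) = -736/33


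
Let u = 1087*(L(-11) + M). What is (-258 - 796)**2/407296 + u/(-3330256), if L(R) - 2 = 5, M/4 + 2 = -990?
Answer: 85207674737/21193749184 ≈ 4.0204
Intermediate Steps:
M = -3968 (M = -8 + 4*(-990) = -8 - 3960 = -3968)
L(R) = 7 (L(R) = 2 + 5 = 7)
u = -4305607 (u = 1087*(7 - 3968) = 1087*(-3961) = -4305607)
(-258 - 796)**2/407296 + u/(-3330256) = (-258 - 796)**2/407296 - 4305607/(-3330256) = (-1054)**2*(1/407296) - 4305607*(-1/3330256) = 1110916*(1/407296) + 4305607/3330256 = 277729/101824 + 4305607/3330256 = 85207674737/21193749184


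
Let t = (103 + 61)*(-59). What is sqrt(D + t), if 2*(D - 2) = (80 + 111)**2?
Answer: sqrt(34266)/2 ≈ 92.555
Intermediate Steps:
D = 36485/2 (D = 2 + (80 + 111)**2/2 = 2 + (1/2)*191**2 = 2 + (1/2)*36481 = 2 + 36481/2 = 36485/2 ≈ 18243.)
t = -9676 (t = 164*(-59) = -9676)
sqrt(D + t) = sqrt(36485/2 - 9676) = sqrt(17133/2) = sqrt(34266)/2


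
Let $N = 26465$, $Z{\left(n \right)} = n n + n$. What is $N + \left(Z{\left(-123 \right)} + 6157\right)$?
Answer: $47628$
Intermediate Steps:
$Z{\left(n \right)} = n + n^{2}$ ($Z{\left(n \right)} = n^{2} + n = n + n^{2}$)
$N + \left(Z{\left(-123 \right)} + 6157\right) = 26465 - \left(-6157 + 123 \left(1 - 123\right)\right) = 26465 + \left(\left(-123\right) \left(-122\right) + 6157\right) = 26465 + \left(15006 + 6157\right) = 26465 + 21163 = 47628$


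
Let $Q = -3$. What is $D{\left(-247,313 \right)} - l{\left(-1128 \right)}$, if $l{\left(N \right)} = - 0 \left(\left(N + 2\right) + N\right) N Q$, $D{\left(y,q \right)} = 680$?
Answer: $680$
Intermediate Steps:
$l{\left(N \right)} = 0$ ($l{\left(N \right)} = - 0 \left(\left(N + 2\right) + N\right) N \left(-3\right) = - 0 \left(\left(2 + N\right) + N\right) N \left(-3\right) = - 0 \left(2 + 2 N\right) N \left(-3\right) = \left(-1\right) 0 N \left(-3\right) = 0 N \left(-3\right) = 0 \left(-3\right) = 0$)
$D{\left(-247,313 \right)} - l{\left(-1128 \right)} = 680 - 0 = 680 + 0 = 680$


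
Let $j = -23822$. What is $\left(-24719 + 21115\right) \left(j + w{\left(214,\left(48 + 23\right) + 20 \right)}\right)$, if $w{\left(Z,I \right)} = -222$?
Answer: $86654576$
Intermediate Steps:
$\left(-24719 + 21115\right) \left(j + w{\left(214,\left(48 + 23\right) + 20 \right)}\right) = \left(-24719 + 21115\right) \left(-23822 - 222\right) = \left(-3604\right) \left(-24044\right) = 86654576$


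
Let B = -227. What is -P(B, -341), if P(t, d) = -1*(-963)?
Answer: -963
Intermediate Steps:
P(t, d) = 963
-P(B, -341) = -1*963 = -963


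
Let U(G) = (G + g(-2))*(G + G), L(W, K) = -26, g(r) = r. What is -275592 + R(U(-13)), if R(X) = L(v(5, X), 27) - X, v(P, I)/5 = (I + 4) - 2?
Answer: -276008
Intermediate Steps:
v(P, I) = 10 + 5*I (v(P, I) = 5*((I + 4) - 2) = 5*((4 + I) - 2) = 5*(2 + I) = 10 + 5*I)
U(G) = 2*G*(-2 + G) (U(G) = (G - 2)*(G + G) = (-2 + G)*(2*G) = 2*G*(-2 + G))
R(X) = -26 - X
-275592 + R(U(-13)) = -275592 + (-26 - 2*(-13)*(-2 - 13)) = -275592 + (-26 - 2*(-13)*(-15)) = -275592 + (-26 - 1*390) = -275592 + (-26 - 390) = -275592 - 416 = -276008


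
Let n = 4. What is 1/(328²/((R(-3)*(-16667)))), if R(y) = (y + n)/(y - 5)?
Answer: 16667/860672 ≈ 0.019365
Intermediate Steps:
R(y) = (4 + y)/(-5 + y) (R(y) = (y + 4)/(y - 5) = (4 + y)/(-5 + y))
1/(328²/((R(-3)*(-16667)))) = 1/(328²/((((4 - 3)/(-5 - 3))*(-16667)))) = 1/(107584/(((1/(-8))*(-16667)))) = 1/(107584/((-⅛*1*(-16667)))) = 1/(107584/((-⅛*(-16667)))) = 1/(107584/(16667/8)) = 1/(107584*(8/16667)) = 1/(860672/16667) = 16667/860672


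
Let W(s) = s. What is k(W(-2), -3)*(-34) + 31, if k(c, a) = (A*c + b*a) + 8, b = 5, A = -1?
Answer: 201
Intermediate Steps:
k(c, a) = 8 - c + 5*a (k(c, a) = (-c + 5*a) + 8 = 8 - c + 5*a)
k(W(-2), -3)*(-34) + 31 = (8 - 1*(-2) + 5*(-3))*(-34) + 31 = (8 + 2 - 15)*(-34) + 31 = -5*(-34) + 31 = 170 + 31 = 201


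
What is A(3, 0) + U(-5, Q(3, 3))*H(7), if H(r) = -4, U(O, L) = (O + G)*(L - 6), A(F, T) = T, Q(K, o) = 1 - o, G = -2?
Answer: -224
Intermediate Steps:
U(O, L) = (-6 + L)*(-2 + O) (U(O, L) = (O - 2)*(L - 6) = (-2 + O)*(-6 + L) = (-6 + L)*(-2 + O))
A(3, 0) + U(-5, Q(3, 3))*H(7) = 0 + (12 - 6*(-5) - 2*(1 - 1*3) + (1 - 1*3)*(-5))*(-4) = 0 + (12 + 30 - 2*(1 - 3) + (1 - 3)*(-5))*(-4) = 0 + (12 + 30 - 2*(-2) - 2*(-5))*(-4) = 0 + (12 + 30 + 4 + 10)*(-4) = 0 + 56*(-4) = 0 - 224 = -224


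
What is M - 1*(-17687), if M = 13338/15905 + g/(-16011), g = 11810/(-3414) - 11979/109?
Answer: 838083114444264779/47381864892165 ≈ 17688.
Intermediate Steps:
g = -21091798/186063 (g = 11810*(-1/3414) - 11979*1/109 = -5905/1707 - 11979/109 = -21091798/186063 ≈ -113.36)
M = 40070096542424/47381864892165 (M = 13338/15905 - 21091798/186063/(-16011) = 13338*(1/15905) - 21091798/186063*(-1/16011) = 13338/15905 + 21091798/2979054693 = 40070096542424/47381864892165 ≈ 0.84568)
M - 1*(-17687) = 40070096542424/47381864892165 - 1*(-17687) = 40070096542424/47381864892165 + 17687 = 838083114444264779/47381864892165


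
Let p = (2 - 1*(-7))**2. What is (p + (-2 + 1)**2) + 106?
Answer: 188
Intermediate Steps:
p = 81 (p = (2 + 7)**2 = 9**2 = 81)
(p + (-2 + 1)**2) + 106 = (81 + (-2 + 1)**2) + 106 = (81 + (-1)**2) + 106 = (81 + 1) + 106 = 82 + 106 = 188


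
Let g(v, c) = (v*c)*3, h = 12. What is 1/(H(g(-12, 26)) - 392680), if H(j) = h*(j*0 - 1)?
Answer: -1/392692 ≈ -2.5465e-6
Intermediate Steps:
g(v, c) = 3*c*v (g(v, c) = (c*v)*3 = 3*c*v)
H(j) = -12 (H(j) = 12*(j*0 - 1) = 12*(0 - 1) = 12*(-1) = -12)
1/(H(g(-12, 26)) - 392680) = 1/(-12 - 392680) = 1/(-392692) = -1/392692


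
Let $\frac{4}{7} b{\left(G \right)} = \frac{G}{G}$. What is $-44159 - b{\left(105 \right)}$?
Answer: $- \frac{176643}{4} \approx -44161.0$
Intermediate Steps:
$b{\left(G \right)} = \frac{7}{4}$ ($b{\left(G \right)} = \frac{7 \frac{G}{G}}{4} = \frac{7}{4} \cdot 1 = \frac{7}{4}$)
$-44159 - b{\left(105 \right)} = -44159 - \frac{7}{4} = - \frac{176643}{4}$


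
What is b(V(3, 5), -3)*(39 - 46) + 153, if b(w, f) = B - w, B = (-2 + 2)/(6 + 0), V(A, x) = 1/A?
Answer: 466/3 ≈ 155.33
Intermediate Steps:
B = 0 (B = 0/6 = 0*(⅙) = 0)
b(w, f) = -w (b(w, f) = 0 - w = -w)
b(V(3, 5), -3)*(39 - 46) + 153 = (-1/3)*(39 - 46) + 153 = -1*⅓*(-7) + 153 = -⅓*(-7) + 153 = 7/3 + 153 = 466/3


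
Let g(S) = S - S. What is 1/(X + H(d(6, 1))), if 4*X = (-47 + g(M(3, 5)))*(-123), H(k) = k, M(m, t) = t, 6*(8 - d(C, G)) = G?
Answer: 12/17437 ≈ 0.00068819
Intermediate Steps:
d(C, G) = 8 - G/6
g(S) = 0
X = 5781/4 (X = ((-47 + 0)*(-123))/4 = (-47*(-123))/4 = (¼)*5781 = 5781/4 ≈ 1445.3)
1/(X + H(d(6, 1))) = 1/(5781/4 + (8 - ⅙*1)) = 1/(5781/4 + (8 - ⅙)) = 1/(5781/4 + 47/6) = 1/(17437/12) = 12/17437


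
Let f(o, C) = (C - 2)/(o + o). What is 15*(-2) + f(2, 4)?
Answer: -59/2 ≈ -29.500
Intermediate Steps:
f(o, C) = (-2 + C)/(2*o) (f(o, C) = (-2 + C)/((2*o)) = (-2 + C)*(1/(2*o)) = (-2 + C)/(2*o))
15*(-2) + f(2, 4) = 15*(-2) + (½)*(-2 + 4)/2 = -30 + (½)*(½)*2 = -30 + ½ = -59/2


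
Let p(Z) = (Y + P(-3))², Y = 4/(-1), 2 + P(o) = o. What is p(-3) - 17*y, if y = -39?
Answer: 744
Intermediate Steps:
P(o) = -2 + o
Y = -4 (Y = 4*(-1) = -4)
p(Z) = 81 (p(Z) = (-4 + (-2 - 3))² = (-4 - 5)² = (-9)² = 81)
p(-3) - 17*y = 81 - 17*(-39) = 81 + 663 = 744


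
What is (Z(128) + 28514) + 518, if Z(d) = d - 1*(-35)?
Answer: 29195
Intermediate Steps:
Z(d) = 35 + d (Z(d) = d + 35 = 35 + d)
(Z(128) + 28514) + 518 = ((35 + 128) + 28514) + 518 = (163 + 28514) + 518 = 28677 + 518 = 29195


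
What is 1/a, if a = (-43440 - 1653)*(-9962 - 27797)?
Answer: 1/1702666587 ≈ 5.8731e-10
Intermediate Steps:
a = 1702666587 (a = -45093*(-37759) = 1702666587)
1/a = 1/1702666587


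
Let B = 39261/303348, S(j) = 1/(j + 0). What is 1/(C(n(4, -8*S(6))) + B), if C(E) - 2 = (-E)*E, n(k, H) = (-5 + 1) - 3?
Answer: -101116/4739365 ≈ -0.021335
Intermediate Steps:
S(j) = 1/j
n(k, H) = -7 (n(k, H) = -4 - 3 = -7)
B = 13087/101116 (B = 39261*(1/303348) = 13087/101116 ≈ 0.12943)
C(E) = 2 - E² (C(E) = 2 + (-E)*E = 2 - E²)
1/(C(n(4, -8*S(6))) + B) = 1/((2 - 1*(-7)²) + 13087/101116) = 1/((2 - 1*49) + 13087/101116) = 1/((2 - 49) + 13087/101116) = 1/(-47 + 13087/101116) = 1/(-4739365/101116) = -101116/4739365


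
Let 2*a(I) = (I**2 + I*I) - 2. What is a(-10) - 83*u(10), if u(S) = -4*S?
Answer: 3419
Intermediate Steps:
a(I) = -1 + I**2 (a(I) = ((I**2 + I*I) - 2)/2 = ((I**2 + I**2) - 2)/2 = (2*I**2 - 2)/2 = (-2 + 2*I**2)/2 = -1 + I**2)
a(-10) - 83*u(10) = (-1 + (-10)**2) - (-332)*10 = (-1 + 100) - 83*(-40) = 99 + 3320 = 3419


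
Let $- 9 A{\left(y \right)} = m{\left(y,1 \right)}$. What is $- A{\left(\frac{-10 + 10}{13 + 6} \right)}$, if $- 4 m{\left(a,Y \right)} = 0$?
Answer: $0$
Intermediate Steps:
$m{\left(a,Y \right)} = 0$ ($m{\left(a,Y \right)} = \left(- \frac{1}{4}\right) 0 = 0$)
$A{\left(y \right)} = 0$ ($A{\left(y \right)} = \left(- \frac{1}{9}\right) 0 = 0$)
$- A{\left(\frac{-10 + 10}{13 + 6} \right)} = \left(-1\right) 0 = 0$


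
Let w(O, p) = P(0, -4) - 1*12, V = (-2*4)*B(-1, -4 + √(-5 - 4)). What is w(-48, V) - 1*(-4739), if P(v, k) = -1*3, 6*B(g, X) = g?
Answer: 4724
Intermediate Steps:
B(g, X) = g/6
P(v, k) = -3
V = 4/3 (V = (-2*4)*((⅙)*(-1)) = -8*(-⅙) = 4/3 ≈ 1.3333)
w(O, p) = -15 (w(O, p) = -3 - 1*12 = -3 - 12 = -15)
w(-48, V) - 1*(-4739) = -15 - 1*(-4739) = -15 + 4739 = 4724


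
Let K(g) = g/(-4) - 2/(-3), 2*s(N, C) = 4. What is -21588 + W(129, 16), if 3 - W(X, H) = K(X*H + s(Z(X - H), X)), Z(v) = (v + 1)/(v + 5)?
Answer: -126415/6 ≈ -21069.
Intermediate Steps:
Z(v) = (1 + v)/(5 + v)
s(N, C) = 2 (s(N, C) = (½)*4 = 2)
K(g) = ⅔ - g/4 (K(g) = g*(-¼) - 2*(-⅓) = -g/4 + ⅔ = ⅔ - g/4)
W(X, H) = 17/6 + H*X/4 (W(X, H) = 3 - (⅔ - (X*H + 2)/4) = 3 - (⅔ - (H*X + 2)/4) = 3 - (⅔ - (2 + H*X)/4) = 3 - (⅔ + (-½ - H*X/4)) = 3 - (⅙ - H*X/4) = 3 + (-⅙ + H*X/4) = 17/6 + H*X/4)
-21588 + W(129, 16) = -21588 + (17/6 + (¼)*16*129) = -21588 + (17/6 + 516) = -21588 + 3113/6 = -126415/6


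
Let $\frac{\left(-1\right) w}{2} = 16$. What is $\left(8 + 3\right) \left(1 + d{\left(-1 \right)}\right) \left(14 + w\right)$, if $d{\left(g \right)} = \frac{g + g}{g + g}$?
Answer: $-396$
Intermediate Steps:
$w = -32$ ($w = \left(-2\right) 16 = -32$)
$d{\left(g \right)} = 1$ ($d{\left(g \right)} = \frac{2 g}{2 g} = 2 g \frac{1}{2 g} = 1$)
$\left(8 + 3\right) \left(1 + d{\left(-1 \right)}\right) \left(14 + w\right) = \left(8 + 3\right) \left(1 + 1\right) \left(14 - 32\right) = 11 \cdot 2 \left(-18\right) = 22 \left(-18\right) = -396$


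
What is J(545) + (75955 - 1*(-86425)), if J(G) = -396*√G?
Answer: 162380 - 396*√545 ≈ 1.5314e+5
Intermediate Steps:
J(545) + (75955 - 1*(-86425)) = -396*√545 + (75955 - 1*(-86425)) = -396*√545 + (75955 + 86425) = -396*√545 + 162380 = 162380 - 396*√545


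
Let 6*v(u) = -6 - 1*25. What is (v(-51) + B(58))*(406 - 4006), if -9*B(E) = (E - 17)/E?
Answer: 547600/29 ≈ 18883.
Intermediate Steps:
v(u) = -31/6 (v(u) = (-6 - 1*25)/6 = (-6 - 25)/6 = (⅙)*(-31) = -31/6)
B(E) = -(-17 + E)/(9*E) (B(E) = -(E - 17)/(9*E) = -(-17 + E)/(9*E))
(v(-51) + B(58))*(406 - 4006) = (-31/6 + (⅑)*(17 - 1*58)/58)*(406 - 4006) = (-31/6 + (⅑)*(1/58)*(17 - 58))*(-3600) = (-31/6 + (⅑)*(1/58)*(-41))*(-3600) = (-31/6 - 41/522)*(-3600) = -1369/261*(-3600) = 547600/29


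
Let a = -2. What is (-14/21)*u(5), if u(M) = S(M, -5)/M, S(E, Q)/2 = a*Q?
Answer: -8/3 ≈ -2.6667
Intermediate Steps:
S(E, Q) = -4*Q (S(E, Q) = 2*(-2*Q) = -4*Q)
u(M) = 20/M (u(M) = (-4*(-5))/M = 20/M)
(-14/21)*u(5) = (-14/21)*(20/5) = (-14*1/21)*(20*(⅕)) = -⅔*4 = -8/3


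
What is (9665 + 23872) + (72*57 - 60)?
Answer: 37581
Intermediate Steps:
(9665 + 23872) + (72*57 - 60) = 33537 + (4104 - 60) = 33537 + 4044 = 37581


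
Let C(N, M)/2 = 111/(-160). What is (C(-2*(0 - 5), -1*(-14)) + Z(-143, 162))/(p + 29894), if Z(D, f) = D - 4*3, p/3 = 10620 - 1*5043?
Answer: -12511/3730000 ≈ -0.0033542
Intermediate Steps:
p = 16731 (p = 3*(10620 - 1*5043) = 3*(10620 - 5043) = 3*5577 = 16731)
Z(D, f) = -12 + D (Z(D, f) = D - 12 = -12 + D)
C(N, M) = -111/80 (C(N, M) = 2*(111/(-160)) = 2*(111*(-1/160)) = 2*(-111/160) = -111/80)
(C(-2*(0 - 5), -1*(-14)) + Z(-143, 162))/(p + 29894) = (-111/80 + (-12 - 143))/(16731 + 29894) = (-111/80 - 155)/46625 = -12511/80*1/46625 = -12511/3730000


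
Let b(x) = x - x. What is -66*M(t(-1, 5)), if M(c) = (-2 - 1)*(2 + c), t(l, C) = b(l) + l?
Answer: 198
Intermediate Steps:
b(x) = 0
t(l, C) = l (t(l, C) = 0 + l = l)
M(c) = -6 - 3*c (M(c) = -3*(2 + c) = -6 - 3*c)
-66*M(t(-1, 5)) = -66*(-6 - 3*(-1)) = -66*(-6 + 3) = -66*(-3) = 198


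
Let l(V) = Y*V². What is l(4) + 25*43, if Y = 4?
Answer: 1139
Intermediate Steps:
l(V) = 4*V²
l(4) + 25*43 = 4*4² + 25*43 = 4*16 + 1075 = 64 + 1075 = 1139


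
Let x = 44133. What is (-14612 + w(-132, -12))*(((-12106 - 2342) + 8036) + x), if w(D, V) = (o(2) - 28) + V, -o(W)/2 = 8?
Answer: -553291628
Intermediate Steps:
o(W) = -16 (o(W) = -2*8 = -16)
w(D, V) = -44 + V (w(D, V) = (-16 - 28) + V = -44 + V)
(-14612 + w(-132, -12))*(((-12106 - 2342) + 8036) + x) = (-14612 + (-44 - 12))*(((-12106 - 2342) + 8036) + 44133) = (-14612 - 56)*((-14448 + 8036) + 44133) = -14668*(-6412 + 44133) = -14668*37721 = -553291628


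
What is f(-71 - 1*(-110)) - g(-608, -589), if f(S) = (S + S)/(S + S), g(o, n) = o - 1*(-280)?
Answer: 329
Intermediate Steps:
g(o, n) = 280 + o (g(o, n) = o + 280 = 280 + o)
f(S) = 1 (f(S) = (2*S)/((2*S)) = (2*S)*(1/(2*S)) = 1)
f(-71 - 1*(-110)) - g(-608, -589) = 1 - (280 - 608) = 1 - 1*(-328) = 1 + 328 = 329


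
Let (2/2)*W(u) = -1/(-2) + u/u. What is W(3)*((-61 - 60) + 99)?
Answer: -33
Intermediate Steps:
W(u) = 3/2 (W(u) = -1/(-2) + u/u = -1*(-½) + 1 = ½ + 1 = 3/2)
W(3)*((-61 - 60) + 99) = 3*((-61 - 60) + 99)/2 = 3*(-121 + 99)/2 = (3/2)*(-22) = -33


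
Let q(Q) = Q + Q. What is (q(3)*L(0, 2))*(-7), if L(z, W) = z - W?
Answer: 84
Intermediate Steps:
q(Q) = 2*Q
(q(3)*L(0, 2))*(-7) = ((2*3)*(0 - 1*2))*(-7) = (6*(0 - 2))*(-7) = (6*(-2))*(-7) = -12*(-7) = 84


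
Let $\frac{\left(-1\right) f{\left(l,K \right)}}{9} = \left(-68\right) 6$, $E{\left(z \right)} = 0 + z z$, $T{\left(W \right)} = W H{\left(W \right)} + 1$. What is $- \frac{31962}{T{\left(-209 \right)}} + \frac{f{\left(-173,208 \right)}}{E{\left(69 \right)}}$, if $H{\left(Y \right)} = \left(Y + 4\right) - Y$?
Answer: $\frac{17248578}{441715} \approx 39.049$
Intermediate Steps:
$H{\left(Y \right)} = 4$ ($H{\left(Y \right)} = \left(4 + Y\right) - Y = 4$)
$T{\left(W \right)} = 1 + 4 W$ ($T{\left(W \right)} = W 4 + 1 = 4 W + 1 = 1 + 4 W$)
$E{\left(z \right)} = z^{2}$ ($E{\left(z \right)} = 0 + z^{2} = z^{2}$)
$f{\left(l,K \right)} = 3672$ ($f{\left(l,K \right)} = - 9 \left(\left(-68\right) 6\right) = \left(-9\right) \left(-408\right) = 3672$)
$- \frac{31962}{T{\left(-209 \right)}} + \frac{f{\left(-173,208 \right)}}{E{\left(69 \right)}} = - \frac{31962}{1 + 4 \left(-209\right)} + \frac{3672}{69^{2}} = - \frac{31962}{1 - 836} + \frac{3672}{4761} = - \frac{31962}{-835} + 3672 \cdot \frac{1}{4761} = \left(-31962\right) \left(- \frac{1}{835}\right) + \frac{408}{529} = \frac{31962}{835} + \frac{408}{529} = \frac{17248578}{441715}$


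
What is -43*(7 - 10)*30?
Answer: 3870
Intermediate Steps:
-43*(7 - 10)*30 = -43*(-3)*30 = 129*30 = 3870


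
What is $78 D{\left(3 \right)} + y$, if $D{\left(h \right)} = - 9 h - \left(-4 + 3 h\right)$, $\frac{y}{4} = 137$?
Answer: $-1948$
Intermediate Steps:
$y = 548$ ($y = 4 \cdot 137 = 548$)
$D{\left(h \right)} = 4 - 12 h$
$78 D{\left(3 \right)} + y = 78 \left(4 - 36\right) + 548 = 78 \left(-32\right) + 548 = -2496 + 548 = -1948$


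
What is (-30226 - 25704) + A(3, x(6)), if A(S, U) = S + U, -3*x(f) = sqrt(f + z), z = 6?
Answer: -55927 - 2*sqrt(3)/3 ≈ -55928.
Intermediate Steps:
x(f) = -sqrt(6 + f)/3 (x(f) = -sqrt(f + 6)/3 = -sqrt(6 + f)/3)
(-30226 - 25704) + A(3, x(6)) = (-30226 - 25704) + (3 - sqrt(6 + 6)/3) = -55930 + (3 - 2*sqrt(3)/3) = -55927 - 2*sqrt(3)/3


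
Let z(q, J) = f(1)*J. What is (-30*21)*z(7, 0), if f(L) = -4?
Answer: 0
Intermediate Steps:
z(q, J) = -4*J
(-30*21)*z(7, 0) = (-30*21)*(-4*0) = -630*0 = 0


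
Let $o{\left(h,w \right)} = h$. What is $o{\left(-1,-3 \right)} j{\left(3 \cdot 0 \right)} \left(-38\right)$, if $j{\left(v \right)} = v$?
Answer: $0$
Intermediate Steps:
$o{\left(-1,-3 \right)} j{\left(3 \cdot 0 \right)} \left(-38\right) = - 3 \cdot 0 \left(-38\right) = \left(-1\right) 0 \left(-38\right) = 0 \left(-38\right) = 0$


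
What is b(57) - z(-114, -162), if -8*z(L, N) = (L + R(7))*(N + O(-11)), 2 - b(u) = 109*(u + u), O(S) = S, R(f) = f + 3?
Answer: -10175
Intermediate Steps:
R(f) = 3 + f
b(u) = 2 - 218*u (b(u) = 2 - 109*(u + u) = 2 - 109*2*u = 2 - 218*u)
z(L, N) = -(-11 + N)*(10 + L)/8 (z(L, N) = -(L + (3 + 7))*(N - 11)/8 = -(L + 10)*(-11 + N)/8 = -(10 + L)*(-11 + N)/8 = -(-11 + N)*(10 + L)/8)
b(57) - z(-114, -162) = (2 - 218*57) - (55/4 - 5/4*(-162) + (11/8)*(-114) - 1/8*(-114)*(-162)) = (2 - 12426) - (55/4 + 405/2 - 627/4 - 4617/2) = -12424 - 1*(-2249) = -12424 + 2249 = -10175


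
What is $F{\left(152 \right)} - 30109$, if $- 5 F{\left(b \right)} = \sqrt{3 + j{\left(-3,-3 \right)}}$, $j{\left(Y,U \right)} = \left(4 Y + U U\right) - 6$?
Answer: $-30109 - \frac{i \sqrt{6}}{5} \approx -30109.0 - 0.4899 i$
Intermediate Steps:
$j{\left(Y,U \right)} = -6 + U^{2} + 4 Y$ ($j{\left(Y,U \right)} = \left(4 Y + U^{2}\right) - 6 = \left(U^{2} + 4 Y\right) - 6 = -6 + U^{2} + 4 Y$)
$F{\left(b \right)} = - \frac{i \sqrt{6}}{5}$ ($F{\left(b \right)} = - \frac{\sqrt{3 + \left(-6 + \left(-3\right)^{2} + 4 \left(-3\right)\right)}}{5} = - \frac{\sqrt{3 - 9}}{5} = - \frac{\sqrt{-6}}{5} = - \frac{i \sqrt{6}}{5}$)
$F{\left(152 \right)} - 30109 = - \frac{i \sqrt{6}}{5} - 30109 = -30109 - \frac{i \sqrt{6}}{5}$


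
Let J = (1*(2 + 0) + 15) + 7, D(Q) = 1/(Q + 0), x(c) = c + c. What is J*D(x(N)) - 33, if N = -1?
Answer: -45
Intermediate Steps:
x(c) = 2*c
D(Q) = 1/Q
J = 24 (J = (1*2 + 15) + 7 = (2 + 15) + 7 = 17 + 7 = 24)
J*D(x(N)) - 33 = 24/((2*(-1))) - 33 = 24/(-2) - 33 = 24*(-½) - 33 = -12 - 33 = -45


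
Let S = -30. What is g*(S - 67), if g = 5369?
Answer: -520793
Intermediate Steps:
g*(S - 67) = 5369*(-30 - 67) = 5369*(-97) = -520793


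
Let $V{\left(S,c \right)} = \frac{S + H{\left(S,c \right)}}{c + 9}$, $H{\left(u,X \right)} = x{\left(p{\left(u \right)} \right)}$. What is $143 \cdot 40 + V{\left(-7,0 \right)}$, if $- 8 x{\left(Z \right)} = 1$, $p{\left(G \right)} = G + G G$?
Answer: $\frac{137261}{24} \approx 5719.2$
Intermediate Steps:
$p{\left(G \right)} = G + G^{2}$
$x{\left(Z \right)} = - \frac{1}{8}$ ($x{\left(Z \right)} = \left(- \frac{1}{8}\right) 1 = - \frac{1}{8}$)
$H{\left(u,X \right)} = - \frac{1}{8}$
$V{\left(S,c \right)} = \frac{- \frac{1}{8} + S}{9 + c}$ ($V{\left(S,c \right)} = \frac{S - \frac{1}{8}}{c + 9} = \frac{- \frac{1}{8} + S}{9 + c}$)
$143 \cdot 40 + V{\left(-7,0 \right)} = 143 \cdot 40 + \frac{- \frac{1}{8} - 7}{9 + 0} = 5720 + \frac{1}{9} \left(- \frac{57}{8}\right) = 5720 - \frac{19}{24} = \frac{137261}{24}$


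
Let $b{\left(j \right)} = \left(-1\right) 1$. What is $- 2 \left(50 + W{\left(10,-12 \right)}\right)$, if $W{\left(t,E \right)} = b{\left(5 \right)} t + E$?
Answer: $-56$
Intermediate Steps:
$b{\left(j \right)} = -1$
$W{\left(t,E \right)} = E - t$ ($W{\left(t,E \right)} = - t + E = E - t$)
$- 2 \left(50 + W{\left(10,-12 \right)}\right) = - 2 \left(50 - 22\right) = \left(-2\right) 28 = -56$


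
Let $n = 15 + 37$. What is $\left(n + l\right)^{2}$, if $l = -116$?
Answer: $4096$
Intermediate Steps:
$n = 52$
$\left(n + l\right)^{2} = \left(52 - 116\right)^{2} = \left(-64\right)^{2} = 4096$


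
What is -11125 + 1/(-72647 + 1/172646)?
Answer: -139532130488771/12542213961 ≈ -11125.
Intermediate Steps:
-11125 + 1/(-72647 + 1/172646) = -11125 + 1/(-12542213961/172646) = -11125 - 172646/12542213961 = -139532130488771/12542213961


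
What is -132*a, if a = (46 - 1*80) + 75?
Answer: -5412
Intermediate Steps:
a = 41 (a = (46 - 80) + 75 = -34 + 75 = 41)
-132*a = -132*41 = -5412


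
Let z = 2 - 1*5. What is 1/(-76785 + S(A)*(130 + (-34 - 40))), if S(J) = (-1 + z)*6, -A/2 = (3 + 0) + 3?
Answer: -1/78129 ≈ -1.2799e-5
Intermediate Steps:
A = -12 (A = -2*((3 + 0) + 3) = -2*(3 + 3) = -2*6 = -12)
z = -3 (z = 2 - 5 = -3)
S(J) = -24 (S(J) = (-1 - 3)*6 = -4*6 = -24)
1/(-76785 + S(A)*(130 + (-34 - 40))) = 1/(-76785 - 24*(130 + (-34 - 40))) = 1/(-76785 - 24*(130 - 74)) = 1/(-76785 - 24*56) = 1/(-76785 - 1344) = 1/(-78129) = -1/78129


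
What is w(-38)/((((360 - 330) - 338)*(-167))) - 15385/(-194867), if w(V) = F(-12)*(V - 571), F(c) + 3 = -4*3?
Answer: 367350415/1431882716 ≈ 0.25655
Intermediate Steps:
F(c) = -15 (F(c) = -3 - 4*3 = -3 - 12 = -15)
w(V) = 8565 - 15*V (w(V) = -15*(V - 571) = -15*(-571 + V) = 8565 - 15*V)
w(-38)/((((360 - 330) - 338)*(-167))) - 15385/(-194867) = (8565 - 15*(-38))/((((360 - 330) - 338)*(-167))) - 15385/(-194867) = (8565 + 570)/(((30 - 338)*(-167))) - 15385*(-1/194867) = 9135/((-308*(-167))) + 15385/194867 = 9135/51436 + 15385/194867 = 9135*(1/51436) + 15385/194867 = 1305/7348 + 15385/194867 = 367350415/1431882716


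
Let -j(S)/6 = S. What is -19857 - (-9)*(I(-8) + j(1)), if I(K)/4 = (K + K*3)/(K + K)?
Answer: -19839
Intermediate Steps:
j(S) = -6*S
I(K) = 8 (I(K) = 4*((K + K*3)/(K + K)) = 4*((K + 3*K)/((2*K))) = 4*((4*K)*(1/(2*K))) = 4*2 = 8)
-19857 - (-9)*(I(-8) + j(1)) = -19857 - (-9)*(8 - 6*1) = -19857 - (-9)*(8 - 6) = -19857 - (-9)*2 = -19857 - 1*(-18) = -19857 + 18 = -19839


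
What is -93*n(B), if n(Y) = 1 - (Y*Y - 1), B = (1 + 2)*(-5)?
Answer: 20739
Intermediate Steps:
B = -15 (B = 3*(-5) = -15)
n(Y) = 2 - Y² (n(Y) = 1 - (Y² - 1) = 1 - (-1 + Y²) = 1 + (1 - Y²) = 2 - Y²)
-93*n(B) = -93*(2 - 1*(-15)²) = -93*(2 - 1*225) = -93*(2 - 225) = -93*(-223) = 20739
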